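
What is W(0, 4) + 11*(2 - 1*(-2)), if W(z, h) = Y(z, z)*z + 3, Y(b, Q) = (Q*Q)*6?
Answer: 47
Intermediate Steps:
Y(b, Q) = 6*Q² (Y(b, Q) = Q²*6 = 6*Q²)
W(z, h) = 3 + 6*z³ (W(z, h) = (6*z²)*z + 3 = 6*z³ + 3 = 3 + 6*z³)
W(0, 4) + 11*(2 - 1*(-2)) = (3 + 6*0³) + 11*(2 - 1*(-2)) = (3 + 6*0) + 11*(2 + 2) = (3 + 0) + 11*4 = 3 + 44 = 47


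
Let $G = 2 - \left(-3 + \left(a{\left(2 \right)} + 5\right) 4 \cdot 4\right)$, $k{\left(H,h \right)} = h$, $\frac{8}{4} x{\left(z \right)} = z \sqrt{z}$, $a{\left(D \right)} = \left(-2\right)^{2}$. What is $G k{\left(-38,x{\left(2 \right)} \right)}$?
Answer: $- 139 \sqrt{2} \approx -196.58$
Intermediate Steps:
$a{\left(D \right)} = 4$
$x{\left(z \right)} = \frac{z^{\frac{3}{2}}}{2}$ ($x{\left(z \right)} = \frac{z \sqrt{z}}{2} = \frac{z^{\frac{3}{2}}}{2}$)
$G = -139$ ($G = 2 - \left(-3 + \left(4 + 5\right) 4 \cdot 4\right) = 2 - \left(-3 + 9 \cdot 4 \cdot 4\right) = 2 - \left(-3 + 36 \cdot 4\right) = 2 - \left(-3 + 144\right) = 2 - 141 = -139$)
$G k{\left(-38,x{\left(2 \right)} \right)} = - 139 \frac{2^{\frac{3}{2}}}{2} = - 139 \frac{2 \sqrt{2}}{2} = - 139 \sqrt{2}$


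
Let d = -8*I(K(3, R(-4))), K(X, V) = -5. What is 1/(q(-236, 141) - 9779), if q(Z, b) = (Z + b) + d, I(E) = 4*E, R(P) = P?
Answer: -1/9714 ≈ -0.00010294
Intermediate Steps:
d = 160 (d = -32*(-5) = -8*(-20) = 160)
q(Z, b) = 160 + Z + b (q(Z, b) = (Z + b) + 160 = 160 + Z + b)
1/(q(-236, 141) - 9779) = 1/((160 - 236 + 141) - 9779) = 1/(65 - 9779) = 1/(-9714) = -1/9714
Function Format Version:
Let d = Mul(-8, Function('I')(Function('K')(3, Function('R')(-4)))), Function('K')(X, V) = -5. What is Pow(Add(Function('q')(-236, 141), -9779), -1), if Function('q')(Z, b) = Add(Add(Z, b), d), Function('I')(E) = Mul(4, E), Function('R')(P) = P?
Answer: Rational(-1, 9714) ≈ -0.00010294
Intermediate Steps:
d = 160 (d = Mul(-8, Mul(4, -5)) = Mul(-8, -20) = 160)
Function('q')(Z, b) = Add(160, Z, b) (Function('q')(Z, b) = Add(Add(Z, b), 160) = Add(160, Z, b))
Pow(Add(Function('q')(-236, 141), -9779), -1) = Pow(Add(Add(160, -236, 141), -9779), -1) = Pow(Add(65, -9779), -1) = Pow(-9714, -1) = Rational(-1, 9714)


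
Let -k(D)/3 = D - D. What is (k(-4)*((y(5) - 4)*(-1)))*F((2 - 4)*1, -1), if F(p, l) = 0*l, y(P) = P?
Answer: 0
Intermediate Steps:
F(p, l) = 0
k(D) = 0 (k(D) = -3*(D - D) = -3*0 = 0)
(k(-4)*((y(5) - 4)*(-1)))*F((2 - 4)*1, -1) = (0*((5 - 4)*(-1)))*0 = (0*(1*(-1)))*0 = (0*(-1))*0 = 0*0 = 0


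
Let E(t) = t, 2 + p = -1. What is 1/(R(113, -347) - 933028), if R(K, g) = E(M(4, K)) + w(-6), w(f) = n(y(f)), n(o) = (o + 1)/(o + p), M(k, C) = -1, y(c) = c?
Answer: -9/8397256 ≈ -1.0718e-6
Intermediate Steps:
p = -3 (p = -2 - 1 = -3)
n(o) = (1 + o)/(-3 + o) (n(o) = (o + 1)/(o - 3) = (1 + o)/(-3 + o))
w(f) = (1 + f)/(-3 + f)
R(K, g) = -4/9 (R(K, g) = -1 + (1 - 6)/(-3 - 6) = -1 - 5/(-9) = -1 - ⅑*(-5) = -1 + 5/9 = -4/9)
1/(R(113, -347) - 933028) = 1/(-4/9 - 933028) = 1/(-8397256/9) = -9/8397256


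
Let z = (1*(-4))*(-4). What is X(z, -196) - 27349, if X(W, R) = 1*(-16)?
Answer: -27365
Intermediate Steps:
z = 16 (z = -4*(-4) = 16)
X(W, R) = -16
X(z, -196) - 27349 = -16 - 27349 = -27365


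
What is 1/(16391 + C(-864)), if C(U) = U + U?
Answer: 1/14663 ≈ 6.8199e-5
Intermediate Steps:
C(U) = 2*U
1/(16391 + C(-864)) = 1/(16391 + 2*(-864)) = 1/(16391 - 1728) = 1/14663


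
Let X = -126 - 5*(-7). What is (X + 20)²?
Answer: 5041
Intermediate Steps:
X = -91 (X = -126 + 35 = -91)
(X + 20)² = (-91 + 20)² = (-71)² = 5041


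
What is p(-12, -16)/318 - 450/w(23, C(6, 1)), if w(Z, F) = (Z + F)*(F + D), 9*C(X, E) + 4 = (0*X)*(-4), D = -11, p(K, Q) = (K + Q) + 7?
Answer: 3717337/2216354 ≈ 1.6772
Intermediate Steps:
p(K, Q) = 7 + K + Q
C(X, E) = -4/9 (C(X, E) = -4/9 + ((0*X)*(-4))/9 = -4/9 + (0*(-4))/9 = -4/9 + (⅑)*0 = -4/9 + 0 = -4/9)
w(Z, F) = (-11 + F)*(F + Z) (w(Z, F) = (Z + F)*(F - 11) = (F + Z)*(-11 + F) = (-11 + F)*(F + Z))
p(-12, -16)/318 - 450/w(23, C(6, 1)) = (7 - 12 - 16)/318 - 450/((-4/9)² - 11*(-4/9) - 11*23 - 4/9*23) = -21*1/318 - 450/(16/81 + 44/9 - 253 - 92/9) = -7/106 - 450/(-20909/81) = -7/106 - 450*(-81/20909) = -7/106 + 36450/20909 = 3717337/2216354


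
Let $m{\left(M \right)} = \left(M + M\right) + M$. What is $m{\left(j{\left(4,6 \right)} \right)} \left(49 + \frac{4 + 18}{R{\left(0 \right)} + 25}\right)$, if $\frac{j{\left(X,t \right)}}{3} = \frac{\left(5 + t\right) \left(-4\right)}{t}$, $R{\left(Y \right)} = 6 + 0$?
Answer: $- \frac{101706}{31} \approx -3280.8$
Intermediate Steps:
$R{\left(Y \right)} = 6$
$j{\left(X,t \right)} = \frac{3 \left(-20 - 4 t\right)}{t}$ ($j{\left(X,t \right)} = 3 \frac{\left(5 + t\right) \left(-4\right)}{t} = 3 \frac{-20 - 4 t}{t} = \frac{3 \left(-20 - 4 t\right)}{t}$)
$m{\left(M \right)} = 3 M$ ($m{\left(M \right)} = 2 M + M = 3 M$)
$m{\left(j{\left(4,6 \right)} \right)} \left(49 + \frac{4 + 18}{R{\left(0 \right)} + 25}\right) = 3 \left(-12 - \frac{60}{6}\right) \left(49 + \frac{4 + 18}{6 + 25}\right) = 3 \left(-12 - 10\right) \left(49 + \frac{22}{31}\right) = 3 \left(-12 - 10\right) \left(49 + 22 \cdot \frac{1}{31}\right) = 3 \left(-22\right) \left(49 + \frac{22}{31}\right) = \left(-66\right) \frac{1541}{31} = - \frac{101706}{31}$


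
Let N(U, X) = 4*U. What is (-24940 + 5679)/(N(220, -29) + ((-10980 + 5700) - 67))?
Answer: 19261/4467 ≈ 4.3118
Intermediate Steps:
(-24940 + 5679)/(N(220, -29) + ((-10980 + 5700) - 67)) = (-24940 + 5679)/(4*220 + ((-10980 + 5700) - 67)) = -19261/(880 + (-5280 - 67)) = -19261/(880 - 5347) = -19261/(-4467) = -19261*(-1/4467) = 19261/4467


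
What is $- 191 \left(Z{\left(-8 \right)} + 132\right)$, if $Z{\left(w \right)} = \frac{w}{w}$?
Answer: $-25403$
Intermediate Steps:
$Z{\left(w \right)} = 1$
$- 191 \left(Z{\left(-8 \right)} + 132\right) = - 191 \left(1 + 132\right) = \left(-191\right) 133 = -25403$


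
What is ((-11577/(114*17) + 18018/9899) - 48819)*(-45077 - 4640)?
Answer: 48056491625581/19798 ≈ 2.4273e+9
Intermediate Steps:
((-11577/(114*17) + 18018/9899) - 48819)*(-45077 - 4640) = ((-11577/1938 + 18018*(1/9899)) - 48819)*(-49717) = ((-11577*1/1938 + 18018/9899) - 48819)*(-49717) = ((-227/38 + 18018/9899) - 48819)*(-49717) = (-82231/19798 - 48819)*(-49717) = -966600793/19798*(-49717) = 48056491625581/19798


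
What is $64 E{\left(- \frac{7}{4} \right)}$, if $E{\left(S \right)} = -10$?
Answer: $-640$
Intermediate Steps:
$64 E{\left(- \frac{7}{4} \right)} = 64 \left(-10\right) = -640$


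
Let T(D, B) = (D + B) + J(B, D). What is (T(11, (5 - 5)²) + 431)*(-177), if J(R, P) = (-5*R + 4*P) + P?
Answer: -87969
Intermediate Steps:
J(R, P) = -5*R + 5*P
T(D, B) = -4*B + 6*D (T(D, B) = (D + B) + (-5*B + 5*D) = (B + D) + (-5*B + 5*D) = -4*B + 6*D)
(T(11, (5 - 5)²) + 431)*(-177) = ((-4*(5 - 5)² + 6*11) + 431)*(-177) = ((-4*0² + 66) + 431)*(-177) = ((-4*0 + 66) + 431)*(-177) = ((0 + 66) + 431)*(-177) = (66 + 431)*(-177) = 497*(-177) = -87969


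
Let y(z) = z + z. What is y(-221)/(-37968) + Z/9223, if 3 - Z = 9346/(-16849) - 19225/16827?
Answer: 28722473886773/2363858434179816 ≈ 0.012151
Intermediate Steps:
Z = 1331741536/283518123 (Z = 3 - (9346/(-16849) - 19225/16827) = 3 - (9346*(-1/16849) - 19225*1/16827) = 3 - (-9346/16849 - 19225/16827) = 3 - 1*(-481187167/283518123) = 3 + 481187167/283518123 = 1331741536/283518123 ≈ 4.6972)
y(z) = 2*z
y(-221)/(-37968) + Z/9223 = (2*(-221))/(-37968) + (1331741536/283518123)/9223 = -442*(-1/37968) + (1331741536/283518123)*(1/9223) = 221/18984 + 1331741536/2614887648429 = 28722473886773/2363858434179816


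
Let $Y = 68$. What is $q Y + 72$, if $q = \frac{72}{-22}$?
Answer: $- \frac{1656}{11} \approx -150.55$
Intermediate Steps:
$q = - \frac{36}{11}$ ($q = 72 \left(- \frac{1}{22}\right) = - \frac{36}{11} \approx -3.2727$)
$q Y + 72 = \left(- \frac{36}{11}\right) 68 + 72 = - \frac{2448}{11} + 72 = - \frac{1656}{11}$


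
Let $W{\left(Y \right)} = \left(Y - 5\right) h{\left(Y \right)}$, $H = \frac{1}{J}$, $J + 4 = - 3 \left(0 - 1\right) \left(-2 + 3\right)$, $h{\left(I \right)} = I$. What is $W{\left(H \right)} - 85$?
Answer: $-79$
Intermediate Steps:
$J = -1$ ($J = -4 - 3 \left(0 - 1\right) \left(-2 + 3\right) = -4 - 3 \left(-1\right) 1 = -4 - \left(-3\right) 1 = -4 - -3 = -4 + 3 = -1$)
$H = -1$ ($H = \frac{1}{-1} = -1$)
$W{\left(Y \right)} = Y \left(-5 + Y\right)$ ($W{\left(Y \right)} = \left(Y - 5\right) Y = \left(-5 + Y\right) Y = Y \left(-5 + Y\right)$)
$W{\left(H \right)} - 85 = - (-5 - 1) - 85 = \left(-1\right) \left(-6\right) - 85 = 6 - 85 = -79$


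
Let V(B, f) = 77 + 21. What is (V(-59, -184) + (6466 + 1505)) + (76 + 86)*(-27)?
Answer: 3695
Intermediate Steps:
V(B, f) = 98
(V(-59, -184) + (6466 + 1505)) + (76 + 86)*(-27) = (98 + (6466 + 1505)) + (76 + 86)*(-27) = (98 + 7971) + 162*(-27) = 8069 - 4374 = 3695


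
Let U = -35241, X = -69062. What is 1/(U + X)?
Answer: -1/104303 ≈ -9.5875e-6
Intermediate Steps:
1/(U + X) = 1/(-35241 - 69062) = 1/(-104303) = -1/104303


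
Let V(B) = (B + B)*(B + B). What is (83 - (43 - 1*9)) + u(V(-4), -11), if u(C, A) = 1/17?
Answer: 834/17 ≈ 49.059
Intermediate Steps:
V(B) = 4*B² (V(B) = (2*B)*(2*B) = 4*B²)
u(C, A) = 1/17
(83 - (43 - 1*9)) + u(V(-4), -11) = (83 - (43 - 1*9)) + 1/17 = (83 - (43 - 9)) + 1/17 = (83 - 1*34) + 1/17 = (83 - 34) + 1/17 = 49 + 1/17 = 834/17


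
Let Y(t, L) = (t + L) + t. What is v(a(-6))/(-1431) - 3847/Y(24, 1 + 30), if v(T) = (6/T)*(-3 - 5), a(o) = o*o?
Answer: -16514855/339147 ≈ -48.695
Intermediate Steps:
Y(t, L) = L + 2*t (Y(t, L) = (L + t) + t = L + 2*t)
a(o) = o²
v(T) = -48/T (v(T) = (6/T)*(-8) = -48/T)
v(a(-6))/(-1431) - 3847/Y(24, 1 + 30) = -48/((-6)²)/(-1431) - 3847/((1 + 30) + 2*24) = -48/36*(-1/1431) - 3847/(31 + 48) = -48*1/36*(-1/1431) - 3847/79 = -4/3*(-1/1431) - 3847*1/79 = 4/4293 - 3847/79 = -16514855/339147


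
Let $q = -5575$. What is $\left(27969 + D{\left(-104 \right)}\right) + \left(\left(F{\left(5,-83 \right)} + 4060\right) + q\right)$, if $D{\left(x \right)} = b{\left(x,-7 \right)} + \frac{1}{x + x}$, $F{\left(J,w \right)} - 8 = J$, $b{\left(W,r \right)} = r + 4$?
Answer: $\frac{5504511}{208} \approx 26464.0$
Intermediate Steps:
$b{\left(W,r \right)} = 4 + r$
$F{\left(J,w \right)} = 8 + J$
$D{\left(x \right)} = -3 + \frac{1}{2 x}$ ($D{\left(x \right)} = \left(4 - 7\right) + \frac{1}{x + x} = -3 + \frac{1}{2 x}$)
$\left(27969 + D{\left(-104 \right)}\right) + \left(\left(F{\left(5,-83 \right)} + 4060\right) + q\right) = \left(27969 - \left(3 - \frac{1}{2 \left(-104\right)}\right)\right) + \left(\left(\left(8 + 5\right) + 4060\right) - 5575\right) = \left(27969 + \left(-3 + \frac{1}{2} \left(- \frac{1}{104}\right)\right)\right) + \left(\left(13 + 4060\right) - 5575\right) = \left(27969 - \frac{625}{208}\right) + \left(4073 - 5575\right) = \left(27969 - \frac{625}{208}\right) - 1502 = \frac{5816927}{208} - 1502 = \frac{5504511}{208}$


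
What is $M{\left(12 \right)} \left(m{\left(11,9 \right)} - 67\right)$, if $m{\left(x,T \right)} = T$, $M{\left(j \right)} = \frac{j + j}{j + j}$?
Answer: $-58$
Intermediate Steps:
$M{\left(j \right)} = 1$ ($M{\left(j \right)} = \frac{2 j}{2 j} = 2 j \frac{1}{2 j} = 1$)
$M{\left(12 \right)} \left(m{\left(11,9 \right)} - 67\right) = 1 \left(9 - 67\right) = 1 \left(-58\right) = -58$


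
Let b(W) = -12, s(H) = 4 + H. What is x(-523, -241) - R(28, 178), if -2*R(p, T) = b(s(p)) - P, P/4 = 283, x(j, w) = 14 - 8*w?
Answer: 1370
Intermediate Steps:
P = 1132 (P = 4*283 = 1132)
R(p, T) = 572 (R(p, T) = -(-12 - 1*1132)/2 = -(-12 - 1132)/2 = -1/2*(-1144) = 572)
x(-523, -241) - R(28, 178) = (14 - 8*(-241)) - 1*572 = (14 + 1928) - 572 = 1942 - 572 = 1370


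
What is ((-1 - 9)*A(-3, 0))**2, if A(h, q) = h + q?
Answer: 900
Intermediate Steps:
((-1 - 9)*A(-3, 0))**2 = ((-1 - 9)*(-3 + 0))**2 = (-10*(-3))**2 = 30**2 = 900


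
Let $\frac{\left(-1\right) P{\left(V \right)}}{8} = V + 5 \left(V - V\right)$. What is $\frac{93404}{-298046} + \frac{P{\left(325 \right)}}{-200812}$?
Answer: $- \frac{36847796}{122645929} \approx -0.30044$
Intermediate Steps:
$P{\left(V \right)} = - 8 V$ ($P{\left(V \right)} = - 8 \left(V + 5 \left(V - V\right)\right) = - 8 \left(V + 5 \cdot 0\right) = - 8 \left(V + 0\right) = - 8 V$)
$\frac{93404}{-298046} + \frac{P{\left(325 \right)}}{-200812} = \frac{93404}{-298046} + \frac{\left(-8\right) 325}{-200812} = 93404 \left(- \frac{1}{298046}\right) - - \frac{650}{50203} = - \frac{46702}{149023} + \frac{650}{50203} = - \frac{36847796}{122645929}$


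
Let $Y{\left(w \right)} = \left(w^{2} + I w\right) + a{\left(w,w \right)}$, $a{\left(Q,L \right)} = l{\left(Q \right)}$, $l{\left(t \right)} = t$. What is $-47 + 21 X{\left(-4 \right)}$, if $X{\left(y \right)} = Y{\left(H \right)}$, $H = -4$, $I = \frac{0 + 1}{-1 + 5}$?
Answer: $184$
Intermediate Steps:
$I = \frac{1}{4}$ ($I = 1 \cdot \frac{1}{4} = \frac{1}{4} \approx 0.25$)
$a{\left(Q,L \right)} = Q$
$Y{\left(w \right)} = w^{2} + \frac{5 w}{4}$ ($Y{\left(w \right)} = \left(w^{2} + \frac{w}{4}\right) + w = w^{2} + \frac{5 w}{4}$)
$X{\left(y \right)} = 11$ ($X{\left(y \right)} = \frac{1}{4} \left(-4\right) \left(5 + 4 \left(-4\right)\right) = \frac{1}{4} \left(-4\right) \left(5 - 16\right) = \frac{1}{4} \left(-4\right) \left(-11\right) = 11$)
$-47 + 21 X{\left(-4 \right)} = -47 + 21 \cdot 11 = -47 + 231 = 184$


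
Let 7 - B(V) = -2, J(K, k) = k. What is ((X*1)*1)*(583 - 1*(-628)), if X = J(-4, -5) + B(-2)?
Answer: 4844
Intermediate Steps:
B(V) = 9 (B(V) = 7 - 1*(-2) = 7 + 2 = 9)
X = 4 (X = -5 + 9 = 4)
((X*1)*1)*(583 - 1*(-628)) = ((4*1)*1)*(583 - 1*(-628)) = (4*1)*(583 + 628) = 4*1211 = 4844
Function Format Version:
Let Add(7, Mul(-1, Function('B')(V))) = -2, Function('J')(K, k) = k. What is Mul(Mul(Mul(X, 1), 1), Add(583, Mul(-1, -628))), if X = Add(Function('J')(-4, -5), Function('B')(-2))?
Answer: 4844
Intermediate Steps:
Function('B')(V) = 9 (Function('B')(V) = Add(7, Mul(-1, -2)) = Add(7, 2) = 9)
X = 4 (X = Add(-5, 9) = 4)
Mul(Mul(Mul(X, 1), 1), Add(583, Mul(-1, -628))) = Mul(Mul(Mul(4, 1), 1), Add(583, Mul(-1, -628))) = Mul(Mul(4, 1), Add(583, 628)) = Mul(4, 1211) = 4844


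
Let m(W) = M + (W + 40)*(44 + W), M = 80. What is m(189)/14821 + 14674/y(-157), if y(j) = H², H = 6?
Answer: 109703543/266778 ≈ 411.22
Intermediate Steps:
m(W) = 80 + (40 + W)*(44 + W) (m(W) = 80 + (W + 40)*(44 + W) = 80 + (40 + W)*(44 + W))
y(j) = 36 (y(j) = 6² = 36)
m(189)/14821 + 14674/y(-157) = (1840 + 189² + 84*189)/14821 + 14674/36 = (1840 + 35721 + 15876)*(1/14821) + 14674*(1/36) = 53437*(1/14821) + 7337/18 = 53437/14821 + 7337/18 = 109703543/266778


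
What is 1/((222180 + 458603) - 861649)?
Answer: -1/180866 ≈ -5.5290e-6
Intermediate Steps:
1/((222180 + 458603) - 861649) = 1/(680783 - 861649) = 1/(-180866) = -1/180866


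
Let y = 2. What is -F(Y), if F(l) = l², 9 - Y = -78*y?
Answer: -27225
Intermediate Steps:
Y = 165 (Y = 9 - (-78)*2 = 9 - 1*(-156) = 9 + 156 = 165)
-F(Y) = -1*165² = -1*27225 = -27225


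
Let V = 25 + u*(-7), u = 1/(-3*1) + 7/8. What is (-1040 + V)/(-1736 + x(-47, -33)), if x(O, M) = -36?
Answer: 24451/42528 ≈ 0.57494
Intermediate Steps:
u = 13/24 (u = -1/3*1 + 7*(1/8) = -1/3 + 7/8 = 13/24 ≈ 0.54167)
V = 509/24 (V = 25 + (13/24)*(-7) = 25 - 91/24 = 509/24 ≈ 21.208)
(-1040 + V)/(-1736 + x(-47, -33)) = (-1040 + 509/24)/(-1736 - 36) = -24451/24/(-1772) = -24451/24*(-1/1772) = 24451/42528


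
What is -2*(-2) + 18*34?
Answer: 616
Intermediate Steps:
-2*(-2) + 18*34 = 4 + 612 = 616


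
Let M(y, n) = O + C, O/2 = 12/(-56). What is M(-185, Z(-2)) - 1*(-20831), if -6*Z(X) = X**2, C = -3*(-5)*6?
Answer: 146444/7 ≈ 20921.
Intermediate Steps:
O = -3/7 (O = 2*(12/(-56)) = 2*(12*(-1/56)) = 2*(-3/14) = -3/7 ≈ -0.42857)
C = 90 (C = 15*6 = 90)
Z(X) = -X**2/6
M(y, n) = 627/7 (M(y, n) = -3/7 + 90 = 627/7)
M(-185, Z(-2)) - 1*(-20831) = 627/7 - 1*(-20831) = 627/7 + 20831 = 146444/7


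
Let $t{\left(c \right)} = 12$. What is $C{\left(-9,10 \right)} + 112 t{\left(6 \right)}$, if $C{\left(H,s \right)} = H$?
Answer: $1335$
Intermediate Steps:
$C{\left(-9,10 \right)} + 112 t{\left(6 \right)} = -9 + 112 \cdot 12 = -9 + 1344 = 1335$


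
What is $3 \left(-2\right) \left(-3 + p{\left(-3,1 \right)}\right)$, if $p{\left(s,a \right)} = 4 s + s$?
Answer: $108$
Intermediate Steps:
$p{\left(s,a \right)} = 5 s$
$3 \left(-2\right) \left(-3 + p{\left(-3,1 \right)}\right) = 3 \left(-2\right) \left(-3 + 5 \left(-3\right)\right) = - 6 \left(-3 - 15\right) = \left(-6\right) \left(-18\right) = 108$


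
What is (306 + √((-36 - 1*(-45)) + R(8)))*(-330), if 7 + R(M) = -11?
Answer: -100980 - 990*I ≈ -1.0098e+5 - 990.0*I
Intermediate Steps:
R(M) = -18 (R(M) = -7 - 11 = -18)
(306 + √((-36 - 1*(-45)) + R(8)))*(-330) = (306 + √((-36 - 1*(-45)) - 18))*(-330) = (306 + √((-36 + 45) - 18))*(-330) = (306 + √(9 - 18))*(-330) = (306 + √(-9))*(-330) = (306 + 3*I)*(-330) = -100980 - 990*I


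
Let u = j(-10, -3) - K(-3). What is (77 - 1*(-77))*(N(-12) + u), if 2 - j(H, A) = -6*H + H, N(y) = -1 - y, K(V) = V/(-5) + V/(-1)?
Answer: -31262/5 ≈ -6252.4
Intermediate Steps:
K(V) = -6*V/5 (K(V) = V*(-1/5) + V*(-1) = -V/5 - V = -6*V/5)
j(H, A) = 2 + 5*H (j(H, A) = 2 - (-6*H + H) = 2 - (-5)*H = 2 + 5*H)
u = -258/5 (u = (2 + 5*(-10)) - (-6)*(-3)/5 = (2 - 50) - 1*18/5 = -48 - 18/5 = -258/5 ≈ -51.600)
(77 - 1*(-77))*(N(-12) + u) = (77 - 1*(-77))*((-1 - 1*(-12)) - 258/5) = (77 + 77)*((-1 + 12) - 258/5) = 154*(11 - 258/5) = 154*(-203/5) = -31262/5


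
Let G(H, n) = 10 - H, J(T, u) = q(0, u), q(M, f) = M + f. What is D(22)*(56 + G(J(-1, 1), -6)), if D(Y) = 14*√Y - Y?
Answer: -1430 + 910*√22 ≈ 2838.3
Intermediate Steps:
J(T, u) = u (J(T, u) = 0 + u = u)
D(Y) = -Y + 14*√Y
D(22)*(56 + G(J(-1, 1), -6)) = (-1*22 + 14*√22)*(56 + (10 - 1*1)) = (-22 + 14*√22)*(56 + (10 - 1)) = (-22 + 14*√22)*(56 + 9) = (-22 + 14*√22)*65 = -1430 + 910*√22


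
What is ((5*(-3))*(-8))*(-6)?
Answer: -720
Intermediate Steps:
((5*(-3))*(-8))*(-6) = -15*(-8)*(-6) = 120*(-6) = -720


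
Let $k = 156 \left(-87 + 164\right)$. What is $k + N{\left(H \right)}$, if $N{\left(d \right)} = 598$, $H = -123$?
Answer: $12610$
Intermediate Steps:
$k = 12012$ ($k = 156 \cdot 77 = 12012$)
$k + N{\left(H \right)} = 12012 + 598 = 12610$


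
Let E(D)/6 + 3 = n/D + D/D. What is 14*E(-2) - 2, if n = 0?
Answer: -170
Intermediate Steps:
E(D) = -12 (E(D) = -18 + 6*(0/D + D/D) = -18 + 6*(0 + 1) = -18 + 6*1 = -18 + 6 = -12)
14*E(-2) - 2 = 14*(-12) - 2 = -168 - 2 = -170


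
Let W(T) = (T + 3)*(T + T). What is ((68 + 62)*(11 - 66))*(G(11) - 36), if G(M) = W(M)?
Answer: -1944800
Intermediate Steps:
W(T) = 2*T*(3 + T) (W(T) = (3 + T)*(2*T) = 2*T*(3 + T))
G(M) = 2*M*(3 + M)
((68 + 62)*(11 - 66))*(G(11) - 36) = ((68 + 62)*(11 - 66))*(2*11*(3 + 11) - 36) = (130*(-55))*(2*11*14 - 36) = -7150*(308 - 36) = -7150*272 = -1944800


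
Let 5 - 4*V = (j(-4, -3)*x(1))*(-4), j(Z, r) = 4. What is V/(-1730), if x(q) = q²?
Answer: -21/6920 ≈ -0.0030347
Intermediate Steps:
V = 21/4 (V = 5/4 - 4*1²*(-4)/4 = 5/4 - 4*1*(-4)/4 = 5/4 - (-4) = 5/4 - ¼*(-16) = 5/4 + 4 = 21/4 ≈ 5.2500)
V/(-1730) = (21/4)/(-1730) = (21/4)*(-1/1730) = -21/6920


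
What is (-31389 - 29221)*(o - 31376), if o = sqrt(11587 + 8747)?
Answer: 1901699360 - 60610*sqrt(20334) ≈ 1.8931e+9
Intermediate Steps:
o = sqrt(20334) ≈ 142.60
(-31389 - 29221)*(o - 31376) = (-31389 - 29221)*(sqrt(20334) - 31376) = -60610*(-31376 + sqrt(20334)) = 1901699360 - 60610*sqrt(20334)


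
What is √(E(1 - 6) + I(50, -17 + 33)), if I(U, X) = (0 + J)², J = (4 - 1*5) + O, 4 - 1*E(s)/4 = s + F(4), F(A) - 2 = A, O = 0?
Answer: √13 ≈ 3.6056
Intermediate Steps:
F(A) = 2 + A
E(s) = -8 - 4*s (E(s) = 16 - 4*(s + (2 + 4)) = 16 - 4*(s + 6) = 16 - 4*(6 + s) = 16 + (-24 - 4*s) = -8 - 4*s)
J = -1 (J = (4 - 1*5) + 0 = (4 - 5) + 0 = -1 + 0 = -1)
I(U, X) = 1 (I(U, X) = (0 - 1)² = (-1)² = 1)
√(E(1 - 6) + I(50, -17 + 33)) = √((-8 - 4*(1 - 6)) + 1) = √((-8 - 4*(-5)) + 1) = √((-8 + 20) + 1) = √(12 + 1) = √13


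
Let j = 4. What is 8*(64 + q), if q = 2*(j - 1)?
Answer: 560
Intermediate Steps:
q = 6 (q = 2*(4 - 1) = 2*3 = 6)
8*(64 + q) = 8*(64 + 6) = 8*70 = 560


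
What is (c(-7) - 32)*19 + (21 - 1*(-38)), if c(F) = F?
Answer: -682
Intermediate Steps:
(c(-7) - 32)*19 + (21 - 1*(-38)) = (-7 - 32)*19 + (21 - 1*(-38)) = -39*19 + (21 + 38) = -741 + 59 = -682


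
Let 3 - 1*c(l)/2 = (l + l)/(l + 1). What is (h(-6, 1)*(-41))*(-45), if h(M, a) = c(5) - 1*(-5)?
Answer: 14145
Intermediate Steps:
c(l) = 6 - 4*l/(1 + l) (c(l) = 6 - 2*(l + l)/(l + 1) = 6 - 2*2*l/(1 + l) = 6 - 4*l/(1 + l))
h(M, a) = 23/3 (h(M, a) = 2*(3 + 5)/(1 + 5) - 1*(-5) = 2*8/6 + 5 = 2*(⅙)*8 + 5 = 8/3 + 5 = 23/3)
(h(-6, 1)*(-41))*(-45) = ((23/3)*(-41))*(-45) = -943/3*(-45) = 14145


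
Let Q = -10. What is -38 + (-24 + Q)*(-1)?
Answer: -4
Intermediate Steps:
-38 + (-24 + Q)*(-1) = -38 + (-24 - 10)*(-1) = -38 - 34*(-1) = -38 + 34 = -4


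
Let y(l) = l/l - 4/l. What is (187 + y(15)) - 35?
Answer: 2291/15 ≈ 152.73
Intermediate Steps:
y(l) = 1 - 4/l
(187 + y(15)) - 35 = (187 + (-4 + 15)/15) - 35 = (187 + (1/15)*11) - 35 = (187 + 11/15) - 35 = 2816/15 - 35 = 2291/15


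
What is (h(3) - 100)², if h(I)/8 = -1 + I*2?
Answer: 3600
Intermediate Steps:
h(I) = -8 + 16*I (h(I) = 8*(-1 + I*2) = 8*(-1 + 2*I) = -8 + 16*I)
(h(3) - 100)² = ((-8 + 16*3) - 100)² = ((-8 + 48) - 100)² = (40 - 100)² = (-60)² = 3600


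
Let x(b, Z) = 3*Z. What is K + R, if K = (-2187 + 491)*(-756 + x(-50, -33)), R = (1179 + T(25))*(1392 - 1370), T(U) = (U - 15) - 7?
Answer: 1476084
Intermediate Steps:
T(U) = -22 + U (T(U) = (-15 + U) - 7 = -22 + U)
R = 26004 (R = (1179 + (-22 + 25))*(1392 - 1370) = (1179 + 3)*22 = 1182*22 = 26004)
K = 1450080 (K = (-2187 + 491)*(-756 + 3*(-33)) = -1696*(-756 - 99) = -1696*(-855) = 1450080)
K + R = 1450080 + 26004 = 1476084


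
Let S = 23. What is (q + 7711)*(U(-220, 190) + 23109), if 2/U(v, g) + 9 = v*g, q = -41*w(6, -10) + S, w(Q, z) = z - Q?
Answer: 8106117461810/41809 ≈ 1.9388e+8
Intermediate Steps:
q = 679 (q = -41*(-10 - 1*6) + 23 = -41*(-10 - 6) + 23 = -41*(-16) + 23 = 656 + 23 = 679)
U(v, g) = 2/(-9 + g*v) (U(v, g) = 2/(-9 + v*g) = 2/(-9 + g*v))
(q + 7711)*(U(-220, 190) + 23109) = (679 + 7711)*(2/(-9 + 190*(-220)) + 23109) = 8390*(2/(-9 - 41800) + 23109) = 8390*(2/(-41809) + 23109) = 8390*(2*(-1/41809) + 23109) = 8390*(-2/41809 + 23109) = 8390*(966164179/41809) = 8106117461810/41809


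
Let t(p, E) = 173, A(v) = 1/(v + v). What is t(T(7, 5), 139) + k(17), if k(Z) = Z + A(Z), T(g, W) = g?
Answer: 6461/34 ≈ 190.03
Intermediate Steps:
A(v) = 1/(2*v)
k(Z) = Z + 1/(2*Z)
t(T(7, 5), 139) + k(17) = 173 + (17 + (1/2)/17) = 173 + (17 + (1/2)*(1/17)) = 173 + (17 + 1/34) = 173 + 579/34 = 6461/34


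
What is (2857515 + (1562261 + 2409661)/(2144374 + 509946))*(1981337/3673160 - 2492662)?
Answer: -34722834900836235796499463/4874871025600 ≈ -7.1228e+12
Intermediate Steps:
(2857515 + (1562261 + 2409661)/(2144374 + 509946))*(1981337/3673160 - 2492662) = (2857515 + 3971922/2654320)*(1981337*(1/3673160) - 2492662) = (2857515 + 3971922*(1/2654320))*(1981337/3673160 - 2492662) = (2857515 + 1985961/1327160)*(-9155944370583/3673160) = (3792381593361/1327160)*(-9155944370583/3673160) = -34722834900836235796499463/4874871025600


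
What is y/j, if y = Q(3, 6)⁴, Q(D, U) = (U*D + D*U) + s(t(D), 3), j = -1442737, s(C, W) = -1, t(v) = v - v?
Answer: -1500625/1442737 ≈ -1.0401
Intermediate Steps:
t(v) = 0
Q(D, U) = -1 + 2*D*U (Q(D, U) = (U*D + D*U) - 1 = (D*U + D*U) - 1 = 2*D*U - 1 = -1 + 2*D*U)
y = 1500625 (y = (-1 + 2*3*6)⁴ = (-1 + 36)⁴ = 35⁴ = 1500625)
y/j = 1500625/(-1442737) = 1500625*(-1/1442737) = -1500625/1442737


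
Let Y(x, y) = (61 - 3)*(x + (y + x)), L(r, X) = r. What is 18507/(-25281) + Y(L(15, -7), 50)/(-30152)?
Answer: -28138621/31761363 ≈ -0.88594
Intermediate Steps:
Y(x, y) = 58*y + 116*x (Y(x, y) = 58*(x + (x + y)) = 58*(y + 2*x) = 58*y + 116*x)
18507/(-25281) + Y(L(15, -7), 50)/(-30152) = 18507/(-25281) + (58*50 + 116*15)/(-30152) = 18507*(-1/25281) + (2900 + 1740)*(-1/30152) = -6169/8427 + 4640*(-1/30152) = -6169/8427 - 580/3769 = -28138621/31761363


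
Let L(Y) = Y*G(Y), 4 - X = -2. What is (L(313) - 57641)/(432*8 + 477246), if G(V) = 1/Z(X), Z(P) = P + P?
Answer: -691379/5768424 ≈ -0.11986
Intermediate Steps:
X = 6 (X = 4 - 1*(-2) = 4 + 2 = 6)
Z(P) = 2*P
G(V) = 1/12 (G(V) = 1/(2*6) = 1/12)
L(Y) = Y/12 (L(Y) = Y*(1/12) = Y/12)
(L(313) - 57641)/(432*8 + 477246) = ((1/12)*313 - 57641)/(432*8 + 477246) = (313/12 - 57641)/(3456 + 477246) = -691379/12/480702 = -691379/12*1/480702 = -691379/5768424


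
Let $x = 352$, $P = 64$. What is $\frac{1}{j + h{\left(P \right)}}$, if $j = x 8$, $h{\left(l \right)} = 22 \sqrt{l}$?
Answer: $\frac{1}{2992} \approx 0.00033422$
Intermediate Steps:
$j = 2816$ ($j = 352 \cdot 8 = 2816$)
$\frac{1}{j + h{\left(P \right)}} = \frac{1}{2816 + 22 \sqrt{64}} = \frac{1}{2816 + 22 \cdot 8} = \frac{1}{2816 + 176} = \frac{1}{2992}$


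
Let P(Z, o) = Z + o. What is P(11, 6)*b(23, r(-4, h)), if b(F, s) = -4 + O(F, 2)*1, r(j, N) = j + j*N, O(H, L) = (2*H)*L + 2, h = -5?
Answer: 1530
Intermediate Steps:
O(H, L) = 2 + 2*H*L (O(H, L) = 2*H*L + 2 = 2 + 2*H*L)
r(j, N) = j + N*j
b(F, s) = -2 + 4*F (b(F, s) = -4 + (2 + 2*F*2)*1 = -4 + (2 + 4*F)*1 = -4 + (2 + 4*F) = -2 + 4*F)
P(11, 6)*b(23, r(-4, h)) = (11 + 6)*(-2 + 4*23) = 17*(-2 + 92) = 17*90 = 1530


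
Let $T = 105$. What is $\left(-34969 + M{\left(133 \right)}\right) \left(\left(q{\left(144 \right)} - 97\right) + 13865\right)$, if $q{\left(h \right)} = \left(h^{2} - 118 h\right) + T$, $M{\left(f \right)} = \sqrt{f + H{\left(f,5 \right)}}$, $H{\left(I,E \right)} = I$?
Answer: $-616048873 + 17617 \sqrt{266} \approx -6.1576 \cdot 10^{8}$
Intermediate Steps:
$M{\left(f \right)} = \sqrt{2} \sqrt{f}$ ($M{\left(f \right)} = \sqrt{f + f} = \sqrt{2 f} = \sqrt{2} \sqrt{f}$)
$q{\left(h \right)} = 105 + h^{2} - 118 h$ ($q{\left(h \right)} = \left(h^{2} - 118 h\right) + 105 = 105 + h^{2} - 118 h$)
$\left(-34969 + M{\left(133 \right)}\right) \left(\left(q{\left(144 \right)} - 97\right) + 13865\right) = \left(-34969 + \sqrt{2} \sqrt{133}\right) \left(\left(\left(105 + 144^{2} - 16992\right) - 97\right) + 13865\right) = \left(-34969 + \sqrt{266}\right) \left(\left(\left(105 + 20736 - 16992\right) - 97\right) + 13865\right) = \left(-34969 + \sqrt{266}\right) \left(\left(3849 - 97\right) + 13865\right) = \left(-34969 + \sqrt{266}\right) \left(3752 + 13865\right) = \left(-34969 + \sqrt{266}\right) 17617 = -616048873 + 17617 \sqrt{266}$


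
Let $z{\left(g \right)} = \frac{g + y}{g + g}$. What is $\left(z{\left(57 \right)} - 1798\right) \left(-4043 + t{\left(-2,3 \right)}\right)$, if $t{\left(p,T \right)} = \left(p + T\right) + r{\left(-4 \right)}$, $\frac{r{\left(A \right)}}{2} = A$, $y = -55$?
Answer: $\frac{138354750}{19} \approx 7.2818 \cdot 10^{6}$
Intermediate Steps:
$z{\left(g \right)} = \frac{-55 + g}{2 g}$ ($z{\left(g \right)} = \frac{g - 55}{g + g} = \frac{-55 + g}{2 g}$)
$r{\left(A \right)} = 2 A$
$t{\left(p,T \right)} = -8 + T + p$ ($t{\left(p,T \right)} = \left(p + T\right) + 2 \left(-4\right) = \left(T + p\right) - 8 = -8 + T + p$)
$\left(z{\left(57 \right)} - 1798\right) \left(-4043 + t{\left(-2,3 \right)}\right) = \left(\frac{-55 + 57}{2 \cdot 57} - 1798\right) \left(-4043 - 7\right) = \left(\frac{1}{2} \cdot \frac{1}{57} \cdot 2 - 1798\right) \left(-4043 - 7\right) = \left(\frac{1}{57} - 1798\right) \left(-4050\right) = \left(- \frac{102485}{57}\right) \left(-4050\right) = \frac{138354750}{19}$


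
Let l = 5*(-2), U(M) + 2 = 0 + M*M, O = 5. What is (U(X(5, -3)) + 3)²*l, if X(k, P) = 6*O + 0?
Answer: -8118010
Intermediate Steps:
X(k, P) = 30 (X(k, P) = 6*5 + 0 = 30 + 0 = 30)
U(M) = -2 + M² (U(M) = -2 + (0 + M*M) = -2 + (0 + M²) = -2 + M²)
l = -10
(U(X(5, -3)) + 3)²*l = ((-2 + 30²) + 3)²*(-10) = ((-2 + 900) + 3)²*(-10) = (898 + 3)²*(-10) = 901²*(-10) = 811801*(-10) = -8118010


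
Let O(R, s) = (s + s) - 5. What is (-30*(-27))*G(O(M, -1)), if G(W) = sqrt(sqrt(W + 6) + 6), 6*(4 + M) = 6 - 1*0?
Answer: 810*sqrt(6 + I) ≈ 1990.9 + 164.77*I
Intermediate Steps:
M = -3 (M = -4 + (6 - 1*0)/6 = -4 + (6 + 0)/6 = -4 + (1/6)*6 = -4 + 1 = -3)
O(R, s) = -5 + 2*s (O(R, s) = 2*s - 5 = -5 + 2*s)
G(W) = sqrt(6 + sqrt(6 + W)) (G(W) = sqrt(sqrt(6 + W) + 6) = sqrt(6 + sqrt(6 + W)))
(-30*(-27))*G(O(M, -1)) = (-30*(-27))*sqrt(6 + sqrt(6 + (-5 + 2*(-1)))) = 810*sqrt(6 + sqrt(6 + (-5 - 2))) = 810*sqrt(6 + sqrt(6 - 7)) = 810*sqrt(6 + sqrt(-1)) = 810*sqrt(6 + I)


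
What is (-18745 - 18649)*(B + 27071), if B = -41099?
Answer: 524563032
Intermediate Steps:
(-18745 - 18649)*(B + 27071) = (-18745 - 18649)*(-41099 + 27071) = -37394*(-14028) = 524563032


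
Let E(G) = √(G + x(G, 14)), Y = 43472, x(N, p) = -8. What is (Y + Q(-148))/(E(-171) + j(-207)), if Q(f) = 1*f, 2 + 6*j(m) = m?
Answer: -54328296/50125 - 1559664*I*√179/50125 ≈ -1083.9 - 416.3*I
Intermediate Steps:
j(m) = -⅓ + m/6
Q(f) = f
E(G) = √(-8 + G) (E(G) = √(G - 8) = √(-8 + G))
(Y + Q(-148))/(E(-171) + j(-207)) = (43472 - 148)/(√(-8 - 171) + (-⅓ + (⅙)*(-207))) = 43324/(√(-179) + (-⅓ - 69/2)) = 43324/(I*√179 - 209/6) = 43324/(-209/6 + I*√179)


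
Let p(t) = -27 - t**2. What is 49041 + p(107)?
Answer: 37565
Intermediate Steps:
49041 + p(107) = 49041 + (-27 - 1*107**2) = 49041 + (-27 - 1*11449) = 49041 + (-27 - 11449) = 49041 - 11476 = 37565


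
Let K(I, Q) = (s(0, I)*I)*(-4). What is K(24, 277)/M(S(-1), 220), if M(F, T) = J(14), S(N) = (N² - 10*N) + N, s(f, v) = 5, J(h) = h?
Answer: -240/7 ≈ -34.286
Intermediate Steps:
S(N) = N² - 9*N
M(F, T) = 14
K(I, Q) = -20*I (K(I, Q) = (5*I)*(-4) = -20*I)
K(24, 277)/M(S(-1), 220) = -20*24/14 = -480*1/14 = -240/7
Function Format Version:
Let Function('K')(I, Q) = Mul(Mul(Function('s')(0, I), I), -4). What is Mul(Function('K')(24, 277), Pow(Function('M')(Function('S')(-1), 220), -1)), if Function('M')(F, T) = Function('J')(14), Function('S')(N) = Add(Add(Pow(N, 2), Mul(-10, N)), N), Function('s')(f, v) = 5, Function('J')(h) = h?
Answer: Rational(-240, 7) ≈ -34.286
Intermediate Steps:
Function('S')(N) = Add(Pow(N, 2), Mul(-9, N))
Function('M')(F, T) = 14
Function('K')(I, Q) = Mul(-20, I) (Function('K')(I, Q) = Mul(Mul(5, I), -4) = Mul(-20, I))
Mul(Function('K')(24, 277), Pow(Function('M')(Function('S')(-1), 220), -1)) = Mul(Mul(-20, 24), Pow(14, -1)) = Mul(-480, Rational(1, 14)) = Rational(-240, 7)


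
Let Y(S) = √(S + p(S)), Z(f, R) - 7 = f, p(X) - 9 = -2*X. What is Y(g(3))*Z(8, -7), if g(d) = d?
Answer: 15*√6 ≈ 36.742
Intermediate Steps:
p(X) = 9 - 2*X
Z(f, R) = 7 + f
Y(S) = √(9 - S) (Y(S) = √(S + (9 - 2*S)) = √(9 - S))
Y(g(3))*Z(8, -7) = √(9 - 1*3)*(7 + 8) = √(9 - 3)*15 = √6*15 = 15*√6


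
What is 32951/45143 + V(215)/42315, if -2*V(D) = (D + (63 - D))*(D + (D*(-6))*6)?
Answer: 230379151/36385258 ≈ 6.3317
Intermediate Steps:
V(D) = 2205*D/2 (V(D) = -(D + (63 - D))*(D + (D*(-6))*6)/2 = -63*(D - 6*D*6)/2 = -63*(D - 36*D)/2 = -63*(-35*D)/2 = -(-2205)*D/2 = 2205*D/2)
32951/45143 + V(215)/42315 = 32951/45143 + ((2205/2)*215)/42315 = 32951*(1/45143) + (474075/2)*(1/42315) = 32951/45143 + 4515/806 = 230379151/36385258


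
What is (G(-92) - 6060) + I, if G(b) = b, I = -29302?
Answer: -35454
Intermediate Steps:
(G(-92) - 6060) + I = (-92 - 6060) - 29302 = -6152 - 29302 = -35454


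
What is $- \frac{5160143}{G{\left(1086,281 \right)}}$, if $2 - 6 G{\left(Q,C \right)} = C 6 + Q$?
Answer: $\frac{15480429}{1385} \approx 11177.0$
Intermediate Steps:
$G{\left(Q,C \right)} = \frac{1}{3} - C - \frac{Q}{6}$ ($G{\left(Q,C \right)} = \frac{1}{3} - \frac{C 6 + Q}{6} = \frac{1}{3} - \frac{6 C + Q}{6} = \frac{1}{3} - \frac{Q + 6 C}{6} = \frac{1}{3} - \left(C + \frac{Q}{6}\right) = \frac{1}{3} - C - \frac{Q}{6}$)
$- \frac{5160143}{G{\left(1086,281 \right)}} = - \frac{5160143}{\frac{1}{3} - 281 - 181} = - \frac{5160143}{- \frac{1385}{3}} = \left(-5160143\right) \left(- \frac{3}{1385}\right) = \frac{15480429}{1385}$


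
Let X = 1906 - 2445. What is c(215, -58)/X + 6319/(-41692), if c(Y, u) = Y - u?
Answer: -301793/458612 ≈ -0.65806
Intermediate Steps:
X = -539
c(215, -58)/X + 6319/(-41692) = (215 - 1*(-58))/(-539) + 6319/(-41692) = (215 + 58)*(-1/539) + 6319*(-1/41692) = 273*(-1/539) - 6319/41692 = -39/77 - 6319/41692 = -301793/458612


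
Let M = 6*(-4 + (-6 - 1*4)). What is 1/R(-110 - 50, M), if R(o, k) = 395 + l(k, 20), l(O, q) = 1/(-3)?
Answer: 3/1184 ≈ 0.0025338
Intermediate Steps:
l(O, q) = -⅓
M = -84 (M = 6*(-4 + (-6 - 4)) = 6*(-4 - 10) = 6*(-14) = -84)
R(o, k) = 1184/3 (R(o, k) = 395 - ⅓ = 1184/3)
1/R(-110 - 50, M) = 1/(1184/3) = 3/1184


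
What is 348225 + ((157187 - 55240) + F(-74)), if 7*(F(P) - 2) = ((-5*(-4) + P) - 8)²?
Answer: 3155062/7 ≈ 4.5072e+5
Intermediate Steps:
F(P) = 2 + (12 + P)²/7 (F(P) = 2 + ((-5*(-4) + P) - 8)²/7 = 2 + ((20 + P) - 8)²/7 = 2 + (12 + P)²/7)
348225 + ((157187 - 55240) + F(-74)) = 348225 + ((157187 - 55240) + (2 + (12 - 74)²/7)) = 348225 + (101947 + (2 + (⅐)*(-62)²)) = 348225 + (101947 + (2 + (⅐)*3844)) = 348225 + (101947 + (2 + 3844/7)) = 348225 + (101947 + 3858/7) = 348225 + 717487/7 = 3155062/7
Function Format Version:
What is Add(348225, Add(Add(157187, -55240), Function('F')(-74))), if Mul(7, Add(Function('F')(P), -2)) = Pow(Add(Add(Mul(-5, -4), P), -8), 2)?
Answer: Rational(3155062, 7) ≈ 4.5072e+5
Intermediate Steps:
Function('F')(P) = Add(2, Mul(Rational(1, 7), Pow(Add(12, P), 2))) (Function('F')(P) = Add(2, Mul(Rational(1, 7), Pow(Add(Add(Mul(-5, -4), P), -8), 2))) = Add(2, Mul(Rational(1, 7), Pow(Add(Add(20, P), -8), 2))) = Add(2, Mul(Rational(1, 7), Pow(Add(12, P), 2))))
Add(348225, Add(Add(157187, -55240), Function('F')(-74))) = Add(348225, Add(Add(157187, -55240), Add(2, Mul(Rational(1, 7), Pow(Add(12, -74), 2))))) = Add(348225, Add(101947, Add(2, Mul(Rational(1, 7), Pow(-62, 2))))) = Add(348225, Add(101947, Add(2, Mul(Rational(1, 7), 3844)))) = Add(348225, Add(101947, Add(2, Rational(3844, 7)))) = Add(348225, Add(101947, Rational(3858, 7))) = Add(348225, Rational(717487, 7)) = Rational(3155062, 7)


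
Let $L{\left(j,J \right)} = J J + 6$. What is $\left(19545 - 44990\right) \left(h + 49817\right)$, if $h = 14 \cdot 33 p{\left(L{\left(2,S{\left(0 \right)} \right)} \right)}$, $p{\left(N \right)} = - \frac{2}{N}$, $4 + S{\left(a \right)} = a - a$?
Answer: $-1266524875$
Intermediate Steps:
$S{\left(a \right)} = -4$ ($S{\left(a \right)} = -4 + \left(a - a\right) = -4 + 0 = -4$)
$L{\left(j,J \right)} = 6 + J^{2}$ ($L{\left(j,J \right)} = J^{2} + 6 = 6 + J^{2}$)
$h = -42$ ($h = 14 \cdot 33 \left(- \frac{2}{6 + \left(-4\right)^{2}}\right) = 462 \left(- \frac{2}{6 + 16}\right) = 462 \left(- \frac{2}{22}\right) = 462 \left(\left(-2\right) \frac{1}{22}\right) = 462 \left(- \frac{1}{11}\right) = -42$)
$\left(19545 - 44990\right) \left(h + 49817\right) = \left(19545 - 44990\right) \left(-42 + 49817\right) = \left(-25445\right) 49775 = -1266524875$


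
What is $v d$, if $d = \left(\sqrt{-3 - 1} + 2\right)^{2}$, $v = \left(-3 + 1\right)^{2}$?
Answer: $32 i \approx 32.0 i$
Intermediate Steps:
$v = 4$ ($v = \left(-2\right)^{2} = 4$)
$d = \left(2 + 2 i\right)^{2}$ ($d = \left(\sqrt{-4} + 2\right)^{2} = \left(2 i + 2\right)^{2} = \left(2 + 2 i\right)^{2} \approx 8.0 i$)
$v d = 4 \cdot 8 i = 32 i$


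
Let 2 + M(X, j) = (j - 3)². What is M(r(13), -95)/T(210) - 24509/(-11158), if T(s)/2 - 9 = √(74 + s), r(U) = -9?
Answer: -68164385/323582 + 9602*√71/203 ≈ 187.91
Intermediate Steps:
T(s) = 18 + 2*√(74 + s)
M(X, j) = -2 + (-3 + j)² (M(X, j) = -2 + (j - 3)² = -2 + (-3 + j)²)
M(r(13), -95)/T(210) - 24509/(-11158) = (-2 + (-3 - 95)²)/(18 + 2*√(74 + 210)) - 24509/(-11158) = (-2 + (-98)²)/(18 + 2*√284) - 24509*(-1/11158) = (-2 + 9604)/(18 + 2*(2*√71)) + 24509/11158 = 9602/(18 + 4*√71) + 24509/11158 = 24509/11158 + 9602/(18 + 4*√71)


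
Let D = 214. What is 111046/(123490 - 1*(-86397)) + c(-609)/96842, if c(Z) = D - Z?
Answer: 10926653733/20325876854 ≈ 0.53757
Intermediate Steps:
c(Z) = 214 - Z
111046/(123490 - 1*(-86397)) + c(-609)/96842 = 111046/(123490 - 1*(-86397)) + (214 - 1*(-609))/96842 = 111046/(123490 + 86397) + (214 + 609)*(1/96842) = 111046/209887 + 823*(1/96842) = 111046*(1/209887) + 823/96842 = 111046/209887 + 823/96842 = 10926653733/20325876854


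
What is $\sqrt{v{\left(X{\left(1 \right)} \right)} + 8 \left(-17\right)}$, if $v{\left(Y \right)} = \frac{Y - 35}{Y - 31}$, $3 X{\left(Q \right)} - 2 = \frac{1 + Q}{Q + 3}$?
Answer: $\frac{i \sqrt{4418391}}{181} \approx 11.613 i$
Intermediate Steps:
$X{\left(Q \right)} = \frac{2}{3} + \frac{1 + Q}{3 \left(3 + Q\right)}$ ($X{\left(Q \right)} = \frac{2}{3} + \frac{\left(1 + Q\right) \frac{1}{Q + 3}}{3} = \frac{2}{3} + \frac{\left(1 + Q\right) \frac{1}{3 + Q}}{3} = \frac{2}{3} + \frac{\frac{1}{3 + Q} \left(1 + Q\right)}{3} = \frac{2}{3} + \frac{1 + Q}{3 \left(3 + Q\right)}$)
$v{\left(Y \right)} = \frac{-35 + Y}{-31 + Y}$
$\sqrt{v{\left(X{\left(1 \right)} \right)} + 8 \left(-17\right)} = \sqrt{\frac{-35 + \frac{\frac{7}{3} + 1}{3 + 1}}{-31 + \frac{\frac{7}{3} + 1}{3 + 1}} + 8 \left(-17\right)} = \sqrt{\frac{-35 + \frac{1}{4} \cdot \frac{10}{3}}{-31 + \frac{1}{4} \cdot \frac{10}{3}} - 136} = \sqrt{\frac{-35 + \frac{5}{6}}{-31 + \frac{5}{6}} - 136} = \sqrt{\frac{1}{- \frac{181}{6}} \left(- \frac{205}{6}\right) - 136} = \sqrt{\left(- \frac{6}{181}\right) \left(- \frac{205}{6}\right) - 136} = \sqrt{\frac{205}{181} - 136} = \sqrt{- \frac{24411}{181}} = \frac{i \sqrt{4418391}}{181}$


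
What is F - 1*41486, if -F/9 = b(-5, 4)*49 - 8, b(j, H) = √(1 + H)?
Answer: -41414 - 441*√5 ≈ -42400.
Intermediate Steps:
F = 72 - 441*√5 (F = -9*(√(1 + 4)*49 - 8) = -9*(√5*49 - 8) = -9*(49*√5 - 8) = -9*(-8 + 49*√5) = 72 - 441*√5 ≈ -914.11)
F - 1*41486 = (72 - 441*√5) - 1*41486 = (72 - 441*√5) - 41486 = -41414 - 441*√5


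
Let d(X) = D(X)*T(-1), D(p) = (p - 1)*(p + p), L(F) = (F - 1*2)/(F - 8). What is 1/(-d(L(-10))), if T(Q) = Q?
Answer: -9/4 ≈ -2.2500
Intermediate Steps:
L(F) = (-2 + F)/(-8 + F) (L(F) = (F - 2)/(-8 + F) = (-2 + F)/(-8 + F))
D(p) = 2*p*(-1 + p) (D(p) = (-1 + p)*(2*p) = 2*p*(-1 + p))
d(X) = -2*X*(-1 + X) (d(X) = (2*X*(-1 + X))*(-1) = -2*X*(-1 + X))
1/(-d(L(-10))) = 1/(-2*(-2 - 10)/(-8 - 10)*(1 - (-2 - 10)/(-8 - 10))) = 1/(-2*-12/(-18)*(1 - (-12)/(-18))) = 1/(-2*(-1/18*(-12))*(1 - (-1)*(-12)/18)) = 1/(-2*2*(1 - 1*⅔)/3) = 1/(-2*2*(1 - ⅔)/3) = 1/(-2*2/(3*3)) = 1/(-1*4/9) = 1/(-4/9) = -9/4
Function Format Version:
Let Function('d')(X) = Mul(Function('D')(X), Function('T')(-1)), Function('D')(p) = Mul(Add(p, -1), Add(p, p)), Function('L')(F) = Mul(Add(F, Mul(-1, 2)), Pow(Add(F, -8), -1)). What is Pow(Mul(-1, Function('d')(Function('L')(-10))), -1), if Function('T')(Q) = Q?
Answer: Rational(-9, 4) ≈ -2.2500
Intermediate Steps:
Function('L')(F) = Mul(Pow(Add(-8, F), -1), Add(-2, F)) (Function('L')(F) = Mul(Add(F, -2), Pow(Add(-8, F), -1)) = Mul(Add(-2, F), Pow(Add(-8, F), -1)) = Mul(Pow(Add(-8, F), -1), Add(-2, F)))
Function('D')(p) = Mul(2, p, Add(-1, p)) (Function('D')(p) = Mul(Add(-1, p), Mul(2, p)) = Mul(2, p, Add(-1, p)))
Function('d')(X) = Mul(-2, X, Add(-1, X)) (Function('d')(X) = Mul(Mul(2, X, Add(-1, X)), -1) = Mul(-2, X, Add(-1, X)))
Pow(Mul(-1, Function('d')(Function('L')(-10))), -1) = Pow(Mul(-1, Mul(2, Mul(Pow(Add(-8, -10), -1), Add(-2, -10)), Add(1, Mul(-1, Mul(Pow(Add(-8, -10), -1), Add(-2, -10)))))), -1) = Pow(Mul(-1, Mul(2, Mul(Pow(-18, -1), -12), Add(1, Mul(-1, Mul(Pow(-18, -1), -12))))), -1) = Pow(Mul(-1, Mul(2, Mul(Rational(-1, 18), -12), Add(1, Mul(-1, Mul(Rational(-1, 18), -12))))), -1) = Pow(Mul(-1, Mul(2, Rational(2, 3), Add(1, Mul(-1, Rational(2, 3))))), -1) = Pow(Mul(-1, Mul(2, Rational(2, 3), Add(1, Rational(-2, 3)))), -1) = Pow(Mul(-1, Mul(2, Rational(2, 3), Rational(1, 3))), -1) = Pow(Mul(-1, Rational(4, 9)), -1) = Pow(Rational(-4, 9), -1) = Rational(-9, 4)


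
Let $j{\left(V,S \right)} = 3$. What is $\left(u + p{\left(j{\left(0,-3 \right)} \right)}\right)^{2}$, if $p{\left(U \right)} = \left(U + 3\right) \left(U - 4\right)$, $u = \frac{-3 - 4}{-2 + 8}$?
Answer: $\frac{1849}{36} \approx 51.361$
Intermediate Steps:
$u = - \frac{7}{6}$ ($u = \frac{-3 - 4}{6} = \left(-7\right) \frac{1}{6} = - \frac{7}{6} \approx -1.1667$)
$p{\left(U \right)} = \left(-4 + U\right) \left(3 + U\right)$ ($p{\left(U \right)} = \left(3 + U\right) \left(-4 + U\right) = \left(-4 + U\right) \left(3 + U\right)$)
$\left(u + p{\left(j{\left(0,-3 \right)} \right)}\right)^{2} = \left(- \frac{7}{6} - \left(15 - 9\right)\right)^{2} = \left(- \frac{7}{6} - 6\right)^{2} = \left(- \frac{43}{6}\right)^{2} = \frac{1849}{36}$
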